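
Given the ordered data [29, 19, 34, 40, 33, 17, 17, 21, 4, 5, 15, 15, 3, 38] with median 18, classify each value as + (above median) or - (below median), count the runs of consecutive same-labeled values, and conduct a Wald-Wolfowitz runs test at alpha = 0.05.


Step 1: Compute median = 18; label A = above, B = below.
Labels in order: AAAAABBABBBBBA  (n_A = 7, n_B = 7)
Step 2: Count runs R = 5.
Step 3: Under H0 (random ordering), E[R] = 2*n_A*n_B/(n_A+n_B) + 1 = 2*7*7/14 + 1 = 8.0000.
        Var[R] = 2*n_A*n_B*(2*n_A*n_B - n_A - n_B) / ((n_A+n_B)^2 * (n_A+n_B-1)) = 8232/2548 = 3.2308.
        SD[R] = 1.7974.
Step 4: Continuity-corrected z = (R + 0.5 - E[R]) / SD[R] = (5 + 0.5 - 8.0000) / 1.7974 = -1.3909.
Step 5: Two-sided p-value via normal approximation = 2*(1 - Phi(|z|)) = 0.164264.
Step 6: alpha = 0.05. fail to reject H0.

R = 5, z = -1.3909, p = 0.164264, fail to reject H0.


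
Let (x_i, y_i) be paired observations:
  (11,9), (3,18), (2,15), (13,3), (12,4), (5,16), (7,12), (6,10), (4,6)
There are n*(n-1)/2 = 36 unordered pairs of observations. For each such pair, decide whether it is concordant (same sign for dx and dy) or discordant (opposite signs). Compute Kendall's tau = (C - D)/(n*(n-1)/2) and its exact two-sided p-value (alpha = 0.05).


Step 1: Enumerate the 36 unordered pairs (i,j) with i<j and classify each by sign(x_j-x_i) * sign(y_j-y_i).
  (1,2):dx=-8,dy=+9->D; (1,3):dx=-9,dy=+6->D; (1,4):dx=+2,dy=-6->D; (1,5):dx=+1,dy=-5->D
  (1,6):dx=-6,dy=+7->D; (1,7):dx=-4,dy=+3->D; (1,8):dx=-5,dy=+1->D; (1,9):dx=-7,dy=-3->C
  (2,3):dx=-1,dy=-3->C; (2,4):dx=+10,dy=-15->D; (2,5):dx=+9,dy=-14->D; (2,6):dx=+2,dy=-2->D
  (2,7):dx=+4,dy=-6->D; (2,8):dx=+3,dy=-8->D; (2,9):dx=+1,dy=-12->D; (3,4):dx=+11,dy=-12->D
  (3,5):dx=+10,dy=-11->D; (3,6):dx=+3,dy=+1->C; (3,7):dx=+5,dy=-3->D; (3,8):dx=+4,dy=-5->D
  (3,9):dx=+2,dy=-9->D; (4,5):dx=-1,dy=+1->D; (4,6):dx=-8,dy=+13->D; (4,7):dx=-6,dy=+9->D
  (4,8):dx=-7,dy=+7->D; (4,9):dx=-9,dy=+3->D; (5,6):dx=-7,dy=+12->D; (5,7):dx=-5,dy=+8->D
  (5,8):dx=-6,dy=+6->D; (5,9):dx=-8,dy=+2->D; (6,7):dx=+2,dy=-4->D; (6,8):dx=+1,dy=-6->D
  (6,9):dx=-1,dy=-10->C; (7,8):dx=-1,dy=-2->C; (7,9):dx=-3,dy=-6->C; (8,9):dx=-2,dy=-4->C
Step 2: C = 7, D = 29, total pairs = 36.
Step 3: tau = (C - D)/(n(n-1)/2) = (7 - 29)/36 = -0.611111.
Step 4: Exact two-sided p-value (enumerate n! = 362880 permutations of y under H0): p = 0.024741.
Step 5: alpha = 0.05. reject H0.

tau_b = -0.6111 (C=7, D=29), p = 0.024741, reject H0.


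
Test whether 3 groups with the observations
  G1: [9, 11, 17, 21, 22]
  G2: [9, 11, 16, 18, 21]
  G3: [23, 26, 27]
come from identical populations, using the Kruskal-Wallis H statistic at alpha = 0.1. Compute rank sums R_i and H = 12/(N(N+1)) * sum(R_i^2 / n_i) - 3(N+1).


Step 1: Combine all N = 13 observations and assign midranks.
sorted (value, group, rank): (9,G1,1.5), (9,G2,1.5), (11,G1,3.5), (11,G2,3.5), (16,G2,5), (17,G1,6), (18,G2,7), (21,G1,8.5), (21,G2,8.5), (22,G1,10), (23,G3,11), (26,G3,12), (27,G3,13)
Step 2: Sum ranks within each group.
R_1 = 29.5 (n_1 = 5)
R_2 = 25.5 (n_2 = 5)
R_3 = 36 (n_3 = 3)
Step 3: H = 12/(N(N+1)) * sum(R_i^2/n_i) - 3(N+1)
     = 12/(13*14) * (29.5^2/5 + 25.5^2/5 + 36^2/3) - 3*14
     = 0.065934 * 736.1 - 42
     = 6.534066.
Step 4: Ties present; correction factor C = 1 - 18/(13^3 - 13) = 0.991758. Corrected H = 6.534066 / 0.991758 = 6.588366.
Step 5: Under H0, H ~ chi^2(2); p-value = 0.037098.
Step 6: alpha = 0.1. reject H0.

H = 6.5884, df = 2, p = 0.037098, reject H0.


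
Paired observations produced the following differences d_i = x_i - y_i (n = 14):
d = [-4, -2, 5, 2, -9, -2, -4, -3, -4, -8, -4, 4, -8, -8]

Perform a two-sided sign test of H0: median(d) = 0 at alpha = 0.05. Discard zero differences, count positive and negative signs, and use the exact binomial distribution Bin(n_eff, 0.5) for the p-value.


Step 1: Discard zero differences. Original n = 14; n_eff = number of nonzero differences = 14.
Nonzero differences (with sign): -4, -2, +5, +2, -9, -2, -4, -3, -4, -8, -4, +4, -8, -8
Step 2: Count signs: positive = 3, negative = 11.
Step 3: Under H0: P(positive) = 0.5, so the number of positives S ~ Bin(14, 0.5).
Step 4: Two-sided exact p-value = sum of Bin(14,0.5) probabilities at or below the observed probability = 0.057373.
Step 5: alpha = 0.05. fail to reject H0.

n_eff = 14, pos = 3, neg = 11, p = 0.057373, fail to reject H0.


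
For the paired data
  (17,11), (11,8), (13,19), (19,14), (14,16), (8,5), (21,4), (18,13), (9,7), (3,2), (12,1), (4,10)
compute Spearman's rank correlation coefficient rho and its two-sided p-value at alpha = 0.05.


Step 1: Rank x and y separately (midranks; no ties here).
rank(x): 17->9, 11->5, 13->7, 19->11, 14->8, 8->3, 21->12, 18->10, 9->4, 3->1, 12->6, 4->2
rank(y): 11->8, 8->6, 19->12, 14->10, 16->11, 5->4, 4->3, 13->9, 7->5, 2->2, 1->1, 10->7
Step 2: d_i = R_x(i) - R_y(i); compute d_i^2.
  (9-8)^2=1, (5-6)^2=1, (7-12)^2=25, (11-10)^2=1, (8-11)^2=9, (3-4)^2=1, (12-3)^2=81, (10-9)^2=1, (4-5)^2=1, (1-2)^2=1, (6-1)^2=25, (2-7)^2=25
sum(d^2) = 172.
Step 3: rho = 1 - 6*172 / (12*(12^2 - 1)) = 1 - 1032/1716 = 0.398601.
Step 4: Under H0, t = rho * sqrt((n-2)/(1-rho^2)) = 1.3744 ~ t(10).
Step 5: Two-sided p-value from the t-distribution with 10 df = 0.199335.
Step 6: alpha = 0.05. fail to reject H0.

rho = 0.3986, p = 0.199335, fail to reject H0 at alpha = 0.05.


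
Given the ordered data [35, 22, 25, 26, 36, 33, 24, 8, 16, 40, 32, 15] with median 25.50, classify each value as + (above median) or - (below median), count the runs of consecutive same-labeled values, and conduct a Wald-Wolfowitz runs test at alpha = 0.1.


Step 1: Compute median = 25.50; label A = above, B = below.
Labels in order: ABBAAABBBAAB  (n_A = 6, n_B = 6)
Step 2: Count runs R = 6.
Step 3: Under H0 (random ordering), E[R] = 2*n_A*n_B/(n_A+n_B) + 1 = 2*6*6/12 + 1 = 7.0000.
        Var[R] = 2*n_A*n_B*(2*n_A*n_B - n_A - n_B) / ((n_A+n_B)^2 * (n_A+n_B-1)) = 4320/1584 = 2.7273.
        SD[R] = 1.6514.
Step 4: Continuity-corrected z = (R + 0.5 - E[R]) / SD[R] = (6 + 0.5 - 7.0000) / 1.6514 = -0.3028.
Step 5: Two-sided p-value via normal approximation = 2*(1 - Phi(|z|)) = 0.762069.
Step 6: alpha = 0.1. fail to reject H0.

R = 6, z = -0.3028, p = 0.762069, fail to reject H0.


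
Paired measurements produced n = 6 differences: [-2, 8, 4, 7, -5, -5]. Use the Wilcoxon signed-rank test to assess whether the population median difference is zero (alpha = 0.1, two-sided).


Step 1: Drop any zero differences (none here) and take |d_i|.
|d| = [2, 8, 4, 7, 5, 5]
Step 2: Midrank |d_i| (ties get averaged ranks).
ranks: |2|->1, |8|->6, |4|->2, |7|->5, |5|->3.5, |5|->3.5
Step 3: Attach original signs; sum ranks with positive sign and with negative sign.
W+ = 6 + 2 + 5 = 13
W- = 1 + 3.5 + 3.5 = 8
(Check: W+ + W- = 21 should equal n(n+1)/2 = 21.)
Step 4: Test statistic W = min(W+, W-) = 8.
Step 5: Ties in |d|, so use the tie-corrected normal approximation.
        E[W] = n(n+1)/4 = 6*7/4 = 10.5.
        Tie groups: |d|=5 (t=2); sum(t^3 - t) = 6.
        Var[W] = n(n+1)(2n+1)/24 - sum(t^3-t)/48 = 546/24 - 6/48 = 22.625.
        z = (W - E[W]) / sqrt(Var[W]) = (8 - 10.5) / 4.7566 = -0.5256.
        Two-sided p = 2*Phi(z) = 0.599174.
Step 6: alpha = 0.1. fail to reject H0.

W+ = 13, W- = 8, W = min = 8, p = 0.599174, fail to reject H0.


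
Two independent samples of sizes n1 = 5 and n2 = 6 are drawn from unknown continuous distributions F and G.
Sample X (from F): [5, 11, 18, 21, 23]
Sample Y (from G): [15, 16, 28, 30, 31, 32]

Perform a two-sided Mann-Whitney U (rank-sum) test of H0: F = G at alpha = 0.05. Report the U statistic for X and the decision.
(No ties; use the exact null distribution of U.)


Step 1: Combine and sort all 11 observations; assign midranks.
sorted (value, group): (5,X), (11,X), (15,Y), (16,Y), (18,X), (21,X), (23,X), (28,Y), (30,Y), (31,Y), (32,Y)
ranks: 5->1, 11->2, 15->3, 16->4, 18->5, 21->6, 23->7, 28->8, 30->9, 31->10, 32->11
Step 2: Rank sum for X: R1 = 1 + 2 + 5 + 6 + 7 = 21.
Step 3: U_X = R1 - n1(n1+1)/2 = 21 - 5*6/2 = 21 - 15 = 6.
       U_Y = n1*n2 - U_X = 30 - 6 = 24.
Step 4: No ties, so the exact null distribution of U (based on enumerating the C(11,5) = 462 equally likely rank assignments) gives the two-sided p-value.
Step 5: p-value = 0.125541; compare to alpha = 0.05. fail to reject H0.

U_X = 6, p = 0.125541, fail to reject H0 at alpha = 0.05.


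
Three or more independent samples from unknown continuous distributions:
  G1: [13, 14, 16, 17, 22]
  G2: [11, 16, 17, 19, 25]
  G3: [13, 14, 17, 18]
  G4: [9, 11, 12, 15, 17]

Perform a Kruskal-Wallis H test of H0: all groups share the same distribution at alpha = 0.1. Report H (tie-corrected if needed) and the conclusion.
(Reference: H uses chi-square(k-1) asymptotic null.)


Step 1: Combine all N = 19 observations and assign midranks.
sorted (value, group, rank): (9,G4,1), (11,G2,2.5), (11,G4,2.5), (12,G4,4), (13,G1,5.5), (13,G3,5.5), (14,G1,7.5), (14,G3,7.5), (15,G4,9), (16,G1,10.5), (16,G2,10.5), (17,G1,13.5), (17,G2,13.5), (17,G3,13.5), (17,G4,13.5), (18,G3,16), (19,G2,17), (22,G1,18), (25,G2,19)
Step 2: Sum ranks within each group.
R_1 = 55 (n_1 = 5)
R_2 = 62.5 (n_2 = 5)
R_3 = 42.5 (n_3 = 4)
R_4 = 30 (n_4 = 5)
Step 3: H = 12/(N(N+1)) * sum(R_i^2/n_i) - 3(N+1)
     = 12/(19*20) * (55^2/5 + 62.5^2/5 + 42.5^2/4 + 30^2/5) - 3*20
     = 0.031579 * 2017.81 - 60
     = 3.720395.
Step 4: Ties present; correction factor C = 1 - 84/(19^3 - 19) = 0.987719. Corrected H = 3.720395 / 0.987719 = 3.766652.
Step 5: Under H0, H ~ chi^2(3); p-value = 0.287789.
Step 6: alpha = 0.1. fail to reject H0.

H = 3.7667, df = 3, p = 0.287789, fail to reject H0.


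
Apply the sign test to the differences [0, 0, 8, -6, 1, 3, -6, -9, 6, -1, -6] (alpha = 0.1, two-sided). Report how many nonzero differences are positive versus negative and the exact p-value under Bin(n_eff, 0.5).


Step 1: Discard zero differences. Original n = 11; n_eff = number of nonzero differences = 9.
Nonzero differences (with sign): +8, -6, +1, +3, -6, -9, +6, -1, -6
Step 2: Count signs: positive = 4, negative = 5.
Step 3: Under H0: P(positive) = 0.5, so the number of positives S ~ Bin(9, 0.5).
Step 4: Two-sided exact p-value = sum of Bin(9,0.5) probabilities at or below the observed probability = 1.000000.
Step 5: alpha = 0.1. fail to reject H0.

n_eff = 9, pos = 4, neg = 5, p = 1.000000, fail to reject H0.


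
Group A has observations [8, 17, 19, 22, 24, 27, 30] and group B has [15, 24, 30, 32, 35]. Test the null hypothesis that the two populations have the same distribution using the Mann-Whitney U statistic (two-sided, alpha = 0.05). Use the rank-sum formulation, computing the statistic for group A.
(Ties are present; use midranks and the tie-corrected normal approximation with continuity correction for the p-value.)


Step 1: Combine and sort all 12 observations; assign midranks.
sorted (value, group): (8,X), (15,Y), (17,X), (19,X), (22,X), (24,X), (24,Y), (27,X), (30,X), (30,Y), (32,Y), (35,Y)
ranks: 8->1, 15->2, 17->3, 19->4, 22->5, 24->6.5, 24->6.5, 27->8, 30->9.5, 30->9.5, 32->11, 35->12
Step 2: Rank sum for X: R1 = 1 + 3 + 4 + 5 + 6.5 + 8 + 9.5 = 37.
Step 3: U_X = R1 - n1(n1+1)/2 = 37 - 7*8/2 = 37 - 28 = 9.
       U_Y = n1*n2 - U_X = 35 - 9 = 26.
Step 4: Ties are present, so use the tie-corrected normal approximation (with continuity correction) for the p-value.
Step 5: p-value = 0.192314; compare to alpha = 0.05. fail to reject H0.

U_X = 9, p = 0.192314, fail to reject H0 at alpha = 0.05.


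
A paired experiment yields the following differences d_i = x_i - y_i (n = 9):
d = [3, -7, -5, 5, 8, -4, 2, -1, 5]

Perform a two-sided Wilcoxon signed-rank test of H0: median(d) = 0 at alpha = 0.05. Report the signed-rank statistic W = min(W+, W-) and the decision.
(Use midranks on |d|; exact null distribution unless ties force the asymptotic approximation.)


Step 1: Drop any zero differences (none here) and take |d_i|.
|d| = [3, 7, 5, 5, 8, 4, 2, 1, 5]
Step 2: Midrank |d_i| (ties get averaged ranks).
ranks: |3|->3, |7|->8, |5|->6, |5|->6, |8|->9, |4|->4, |2|->2, |1|->1, |5|->6
Step 3: Attach original signs; sum ranks with positive sign and with negative sign.
W+ = 3 + 6 + 9 + 2 + 6 = 26
W- = 8 + 6 + 4 + 1 = 19
(Check: W+ + W- = 45 should equal n(n+1)/2 = 45.)
Step 4: Test statistic W = min(W+, W-) = 19.
Step 5: Ties in |d|, so use the tie-corrected normal approximation.
        E[W] = n(n+1)/4 = 9*10/4 = 22.5.
        Tie groups: |d|=5 (t=3); sum(t^3 - t) = 24.
        Var[W] = n(n+1)(2n+1)/24 - sum(t^3-t)/48 = 1710/24 - 24/48 = 70.75.
        z = (W - E[W]) / sqrt(Var[W]) = (19 - 22.5) / 8.4113 = -0.4161.
        Two-sided p = 2*Phi(z) = 0.677332.
Step 6: alpha = 0.05. fail to reject H0.

W+ = 26, W- = 19, W = min = 19, p = 0.677332, fail to reject H0.


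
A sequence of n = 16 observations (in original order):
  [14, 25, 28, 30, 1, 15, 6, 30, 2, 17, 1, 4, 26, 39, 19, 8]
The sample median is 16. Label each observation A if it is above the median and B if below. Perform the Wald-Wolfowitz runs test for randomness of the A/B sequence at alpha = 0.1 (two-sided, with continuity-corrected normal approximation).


Step 1: Compute median = 16; label A = above, B = below.
Labels in order: BAAABBBABABBAAAB  (n_A = 8, n_B = 8)
Step 2: Count runs R = 9.
Step 3: Under H0 (random ordering), E[R] = 2*n_A*n_B/(n_A+n_B) + 1 = 2*8*8/16 + 1 = 9.0000.
        Var[R] = 2*n_A*n_B*(2*n_A*n_B - n_A - n_B) / ((n_A+n_B)^2 * (n_A+n_B-1)) = 14336/3840 = 3.7333.
        SD[R] = 1.9322.
Step 4: R = E[R], so z = 0 with no continuity correction.
Step 5: Two-sided p-value via normal approximation = 2*(1 - Phi(|z|)) = 1.000000.
Step 6: alpha = 0.1. fail to reject H0.

R = 9, z = 0.0000, p = 1.000000, fail to reject H0.


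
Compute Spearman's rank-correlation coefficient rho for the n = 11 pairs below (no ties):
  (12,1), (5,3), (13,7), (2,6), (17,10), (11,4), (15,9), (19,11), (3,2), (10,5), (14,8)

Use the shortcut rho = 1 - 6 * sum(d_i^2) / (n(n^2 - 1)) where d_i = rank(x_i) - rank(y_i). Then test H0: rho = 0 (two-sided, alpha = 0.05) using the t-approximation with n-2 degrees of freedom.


Step 1: Rank x and y separately (midranks; no ties here).
rank(x): 12->6, 5->3, 13->7, 2->1, 17->10, 11->5, 15->9, 19->11, 3->2, 10->4, 14->8
rank(y): 1->1, 3->3, 7->7, 6->6, 10->10, 4->4, 9->9, 11->11, 2->2, 5->5, 8->8
Step 2: d_i = R_x(i) - R_y(i); compute d_i^2.
  (6-1)^2=25, (3-3)^2=0, (7-7)^2=0, (1-6)^2=25, (10-10)^2=0, (5-4)^2=1, (9-9)^2=0, (11-11)^2=0, (2-2)^2=0, (4-5)^2=1, (8-8)^2=0
sum(d^2) = 52.
Step 3: rho = 1 - 6*52 / (11*(11^2 - 1)) = 1 - 312/1320 = 0.763636.
Step 4: Under H0, t = rho * sqrt((n-2)/(1-rho^2)) = 3.5482 ~ t(9).
Step 5: Two-sided p-value from the t-distribution with 9 df = 0.006233.
Step 6: alpha = 0.05. reject H0.

rho = 0.7636, p = 0.006233, reject H0 at alpha = 0.05.


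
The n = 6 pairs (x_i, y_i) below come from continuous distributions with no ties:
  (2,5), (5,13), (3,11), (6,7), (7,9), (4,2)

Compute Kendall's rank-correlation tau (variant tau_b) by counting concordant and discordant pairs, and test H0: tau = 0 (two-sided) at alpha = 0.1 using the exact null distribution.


Step 1: Enumerate the 15 unordered pairs (i,j) with i<j and classify each by sign(x_j-x_i) * sign(y_j-y_i).
  (1,2):dx=+3,dy=+8->C; (1,3):dx=+1,dy=+6->C; (1,4):dx=+4,dy=+2->C; (1,5):dx=+5,dy=+4->C
  (1,6):dx=+2,dy=-3->D; (2,3):dx=-2,dy=-2->C; (2,4):dx=+1,dy=-6->D; (2,5):dx=+2,dy=-4->D
  (2,6):dx=-1,dy=-11->C; (3,4):dx=+3,dy=-4->D; (3,5):dx=+4,dy=-2->D; (3,6):dx=+1,dy=-9->D
  (4,5):dx=+1,dy=+2->C; (4,6):dx=-2,dy=-5->C; (5,6):dx=-3,dy=-7->C
Step 2: C = 9, D = 6, total pairs = 15.
Step 3: tau = (C - D)/(n(n-1)/2) = (9 - 6)/15 = 0.200000.
Step 4: Exact two-sided p-value (enumerate n! = 720 permutations of y under H0): p = 0.719444.
Step 5: alpha = 0.1. fail to reject H0.

tau_b = 0.2000 (C=9, D=6), p = 0.719444, fail to reject H0.


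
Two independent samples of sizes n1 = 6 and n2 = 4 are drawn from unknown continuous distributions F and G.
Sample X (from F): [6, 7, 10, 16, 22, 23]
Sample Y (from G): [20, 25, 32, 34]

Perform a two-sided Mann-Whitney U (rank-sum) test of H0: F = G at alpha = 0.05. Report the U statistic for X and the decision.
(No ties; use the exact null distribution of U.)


Step 1: Combine and sort all 10 observations; assign midranks.
sorted (value, group): (6,X), (7,X), (10,X), (16,X), (20,Y), (22,X), (23,X), (25,Y), (32,Y), (34,Y)
ranks: 6->1, 7->2, 10->3, 16->4, 20->5, 22->6, 23->7, 25->8, 32->9, 34->10
Step 2: Rank sum for X: R1 = 1 + 2 + 3 + 4 + 6 + 7 = 23.
Step 3: U_X = R1 - n1(n1+1)/2 = 23 - 6*7/2 = 23 - 21 = 2.
       U_Y = n1*n2 - U_X = 24 - 2 = 22.
Step 4: No ties, so the exact null distribution of U (based on enumerating the C(10,6) = 210 equally likely rank assignments) gives the two-sided p-value.
Step 5: p-value = 0.038095; compare to alpha = 0.05. reject H0.

U_X = 2, p = 0.038095, reject H0 at alpha = 0.05.


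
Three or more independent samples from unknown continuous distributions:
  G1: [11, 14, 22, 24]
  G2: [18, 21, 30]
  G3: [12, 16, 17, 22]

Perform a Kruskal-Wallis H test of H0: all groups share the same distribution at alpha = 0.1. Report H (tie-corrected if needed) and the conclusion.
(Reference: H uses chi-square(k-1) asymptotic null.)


Step 1: Combine all N = 11 observations and assign midranks.
sorted (value, group, rank): (11,G1,1), (12,G3,2), (14,G1,3), (16,G3,4), (17,G3,5), (18,G2,6), (21,G2,7), (22,G1,8.5), (22,G3,8.5), (24,G1,10), (30,G2,11)
Step 2: Sum ranks within each group.
R_1 = 22.5 (n_1 = 4)
R_2 = 24 (n_2 = 3)
R_3 = 19.5 (n_3 = 4)
Step 3: H = 12/(N(N+1)) * sum(R_i^2/n_i) - 3(N+1)
     = 12/(11*12) * (22.5^2/4 + 24^2/3 + 19.5^2/4) - 3*12
     = 0.090909 * 413.625 - 36
     = 1.602273.
Step 4: Ties present; correction factor C = 1 - 6/(11^3 - 11) = 0.995455. Corrected H = 1.602273 / 0.995455 = 1.609589.
Step 5: Under H0, H ~ chi^2(2); p-value = 0.447180.
Step 6: alpha = 0.1. fail to reject H0.

H = 1.6096, df = 2, p = 0.447180, fail to reject H0.


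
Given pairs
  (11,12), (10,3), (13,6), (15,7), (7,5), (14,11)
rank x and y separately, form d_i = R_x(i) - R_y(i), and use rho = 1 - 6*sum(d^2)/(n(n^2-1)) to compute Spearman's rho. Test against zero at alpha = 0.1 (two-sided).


Step 1: Rank x and y separately (midranks; no ties here).
rank(x): 11->3, 10->2, 13->4, 15->6, 7->1, 14->5
rank(y): 12->6, 3->1, 6->3, 7->4, 5->2, 11->5
Step 2: d_i = R_x(i) - R_y(i); compute d_i^2.
  (3-6)^2=9, (2-1)^2=1, (4-3)^2=1, (6-4)^2=4, (1-2)^2=1, (5-5)^2=0
sum(d^2) = 16.
Step 3: rho = 1 - 6*16 / (6*(6^2 - 1)) = 1 - 96/210 = 0.542857.
Step 4: Under H0, t = rho * sqrt((n-2)/(1-rho^2)) = 1.2928 ~ t(4).
Step 5: Two-sided p-value from the t-distribution with 4 df = 0.265703.
Step 6: alpha = 0.1. fail to reject H0.

rho = 0.5429, p = 0.265703, fail to reject H0 at alpha = 0.1.


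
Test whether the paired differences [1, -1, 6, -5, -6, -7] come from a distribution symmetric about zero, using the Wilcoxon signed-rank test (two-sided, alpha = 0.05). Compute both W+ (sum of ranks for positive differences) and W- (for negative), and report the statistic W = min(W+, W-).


Step 1: Drop any zero differences (none here) and take |d_i|.
|d| = [1, 1, 6, 5, 6, 7]
Step 2: Midrank |d_i| (ties get averaged ranks).
ranks: |1|->1.5, |1|->1.5, |6|->4.5, |5|->3, |6|->4.5, |7|->6
Step 3: Attach original signs; sum ranks with positive sign and with negative sign.
W+ = 1.5 + 4.5 = 6
W- = 1.5 + 3 + 4.5 + 6 = 15
(Check: W+ + W- = 21 should equal n(n+1)/2 = 21.)
Step 4: Test statistic W = min(W+, W-) = 6.
Step 5: Ties in |d|, so use the tie-corrected normal approximation.
        E[W] = n(n+1)/4 = 6*7/4 = 10.5.
        Tie groups: |d|=1 (t=2), |d|=6 (t=2); sum(t^3 - t) = 12.
        Var[W] = n(n+1)(2n+1)/24 - sum(t^3-t)/48 = 546/24 - 12/48 = 22.5.
        z = (W - E[W]) / sqrt(Var[W]) = (6 - 10.5) / 4.7434 = -0.9487.
        Two-sided p = 2*Phi(z) = 0.342782.
Step 6: alpha = 0.05. fail to reject H0.

W+ = 6, W- = 15, W = min = 6, p = 0.342782, fail to reject H0.


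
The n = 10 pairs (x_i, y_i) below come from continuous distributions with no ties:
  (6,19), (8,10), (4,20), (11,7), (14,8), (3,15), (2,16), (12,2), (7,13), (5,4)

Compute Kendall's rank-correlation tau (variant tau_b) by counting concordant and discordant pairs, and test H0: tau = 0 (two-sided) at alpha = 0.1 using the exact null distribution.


Step 1: Enumerate the 45 unordered pairs (i,j) with i<j and classify each by sign(x_j-x_i) * sign(y_j-y_i).
  (1,2):dx=+2,dy=-9->D; (1,3):dx=-2,dy=+1->D; (1,4):dx=+5,dy=-12->D; (1,5):dx=+8,dy=-11->D
  (1,6):dx=-3,dy=-4->C; (1,7):dx=-4,dy=-3->C; (1,8):dx=+6,dy=-17->D; (1,9):dx=+1,dy=-6->D
  (1,10):dx=-1,dy=-15->C; (2,3):dx=-4,dy=+10->D; (2,4):dx=+3,dy=-3->D; (2,5):dx=+6,dy=-2->D
  (2,6):dx=-5,dy=+5->D; (2,7):dx=-6,dy=+6->D; (2,8):dx=+4,dy=-8->D; (2,9):dx=-1,dy=+3->D
  (2,10):dx=-3,dy=-6->C; (3,4):dx=+7,dy=-13->D; (3,5):dx=+10,dy=-12->D; (3,6):dx=-1,dy=-5->C
  (3,7):dx=-2,dy=-4->C; (3,8):dx=+8,dy=-18->D; (3,9):dx=+3,dy=-7->D; (3,10):dx=+1,dy=-16->D
  (4,5):dx=+3,dy=+1->C; (4,6):dx=-8,dy=+8->D; (4,7):dx=-9,dy=+9->D; (4,8):dx=+1,dy=-5->D
  (4,9):dx=-4,dy=+6->D; (4,10):dx=-6,dy=-3->C; (5,6):dx=-11,dy=+7->D; (5,7):dx=-12,dy=+8->D
  (5,8):dx=-2,dy=-6->C; (5,9):dx=-7,dy=+5->D; (5,10):dx=-9,dy=-4->C; (6,7):dx=-1,dy=+1->D
  (6,8):dx=+9,dy=-13->D; (6,9):dx=+4,dy=-2->D; (6,10):dx=+2,dy=-11->D; (7,8):dx=+10,dy=-14->D
  (7,9):dx=+5,dy=-3->D; (7,10):dx=+3,dy=-12->D; (8,9):dx=-5,dy=+11->D; (8,10):dx=-7,dy=+2->D
  (9,10):dx=-2,dy=-9->C
Step 2: C = 11, D = 34, total pairs = 45.
Step 3: tau = (C - D)/(n(n-1)/2) = (11 - 34)/45 = -0.511111.
Step 4: Exact two-sided p-value (enumerate n! = 3628800 permutations of y under H0): p = 0.046623.
Step 5: alpha = 0.1. reject H0.

tau_b = -0.5111 (C=11, D=34), p = 0.046623, reject H0.


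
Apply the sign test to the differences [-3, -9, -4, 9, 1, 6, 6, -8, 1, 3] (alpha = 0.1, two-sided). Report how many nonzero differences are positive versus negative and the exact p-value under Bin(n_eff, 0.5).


Step 1: Discard zero differences. Original n = 10; n_eff = number of nonzero differences = 10.
Nonzero differences (with sign): -3, -9, -4, +9, +1, +6, +6, -8, +1, +3
Step 2: Count signs: positive = 6, negative = 4.
Step 3: Under H0: P(positive) = 0.5, so the number of positives S ~ Bin(10, 0.5).
Step 4: Two-sided exact p-value = sum of Bin(10,0.5) probabilities at or below the observed probability = 0.753906.
Step 5: alpha = 0.1. fail to reject H0.

n_eff = 10, pos = 6, neg = 4, p = 0.753906, fail to reject H0.


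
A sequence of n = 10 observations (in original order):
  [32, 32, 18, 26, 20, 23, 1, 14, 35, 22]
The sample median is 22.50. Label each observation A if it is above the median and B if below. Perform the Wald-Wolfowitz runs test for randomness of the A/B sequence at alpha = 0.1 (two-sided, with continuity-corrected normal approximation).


Step 1: Compute median = 22.50; label A = above, B = below.
Labels in order: AABABABBAB  (n_A = 5, n_B = 5)
Step 2: Count runs R = 8.
Step 3: Under H0 (random ordering), E[R] = 2*n_A*n_B/(n_A+n_B) + 1 = 2*5*5/10 + 1 = 6.0000.
        Var[R] = 2*n_A*n_B*(2*n_A*n_B - n_A - n_B) / ((n_A+n_B)^2 * (n_A+n_B-1)) = 2000/900 = 2.2222.
        SD[R] = 1.4907.
Step 4: Continuity-corrected z = (R - 0.5 - E[R]) / SD[R] = (8 - 0.5 - 6.0000) / 1.4907 = 1.0062.
Step 5: Two-sided p-value via normal approximation = 2*(1 - Phi(|z|)) = 0.314305.
Step 6: alpha = 0.1. fail to reject H0.

R = 8, z = 1.0062, p = 0.314305, fail to reject H0.


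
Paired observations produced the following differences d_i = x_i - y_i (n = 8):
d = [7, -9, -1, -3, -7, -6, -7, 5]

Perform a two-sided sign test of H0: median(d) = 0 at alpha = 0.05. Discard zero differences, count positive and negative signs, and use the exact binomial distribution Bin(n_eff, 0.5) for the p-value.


Step 1: Discard zero differences. Original n = 8; n_eff = number of nonzero differences = 8.
Nonzero differences (with sign): +7, -9, -1, -3, -7, -6, -7, +5
Step 2: Count signs: positive = 2, negative = 6.
Step 3: Under H0: P(positive) = 0.5, so the number of positives S ~ Bin(8, 0.5).
Step 4: Two-sided exact p-value = sum of Bin(8,0.5) probabilities at or below the observed probability = 0.289062.
Step 5: alpha = 0.05. fail to reject H0.

n_eff = 8, pos = 2, neg = 6, p = 0.289062, fail to reject H0.


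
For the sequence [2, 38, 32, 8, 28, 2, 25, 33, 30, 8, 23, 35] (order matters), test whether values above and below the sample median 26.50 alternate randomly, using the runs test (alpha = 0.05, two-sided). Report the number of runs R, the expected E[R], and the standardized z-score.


Step 1: Compute median = 26.50; label A = above, B = below.
Labels in order: BAABABBAABBA  (n_A = 6, n_B = 6)
Step 2: Count runs R = 8.
Step 3: Under H0 (random ordering), E[R] = 2*n_A*n_B/(n_A+n_B) + 1 = 2*6*6/12 + 1 = 7.0000.
        Var[R] = 2*n_A*n_B*(2*n_A*n_B - n_A - n_B) / ((n_A+n_B)^2 * (n_A+n_B-1)) = 4320/1584 = 2.7273.
        SD[R] = 1.6514.
Step 4: Continuity-corrected z = (R - 0.5 - E[R]) / SD[R] = (8 - 0.5 - 7.0000) / 1.6514 = 0.3028.
Step 5: Two-sided p-value via normal approximation = 2*(1 - Phi(|z|)) = 0.762069.
Step 6: alpha = 0.05. fail to reject H0.

R = 8, z = 0.3028, p = 0.762069, fail to reject H0.


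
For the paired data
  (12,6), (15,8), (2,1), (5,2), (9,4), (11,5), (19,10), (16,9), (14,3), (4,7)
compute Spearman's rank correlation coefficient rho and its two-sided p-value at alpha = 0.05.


Step 1: Rank x and y separately (midranks; no ties here).
rank(x): 12->6, 15->8, 2->1, 5->3, 9->4, 11->5, 19->10, 16->9, 14->7, 4->2
rank(y): 6->6, 8->8, 1->1, 2->2, 4->4, 5->5, 10->10, 9->9, 3->3, 7->7
Step 2: d_i = R_x(i) - R_y(i); compute d_i^2.
  (6-6)^2=0, (8-8)^2=0, (1-1)^2=0, (3-2)^2=1, (4-4)^2=0, (5-5)^2=0, (10-10)^2=0, (9-9)^2=0, (7-3)^2=16, (2-7)^2=25
sum(d^2) = 42.
Step 3: rho = 1 - 6*42 / (10*(10^2 - 1)) = 1 - 252/990 = 0.745455.
Step 4: Under H0, t = rho * sqrt((n-2)/(1-rho^2)) = 3.1632 ~ t(8).
Step 5: Two-sided p-value from the t-distribution with 8 df = 0.013330.
Step 6: alpha = 0.05. reject H0.

rho = 0.7455, p = 0.013330, reject H0 at alpha = 0.05.


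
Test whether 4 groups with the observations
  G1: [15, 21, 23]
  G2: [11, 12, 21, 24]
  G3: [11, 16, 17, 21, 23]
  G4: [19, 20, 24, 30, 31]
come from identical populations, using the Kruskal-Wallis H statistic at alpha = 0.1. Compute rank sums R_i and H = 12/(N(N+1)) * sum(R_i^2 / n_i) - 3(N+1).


Step 1: Combine all N = 17 observations and assign midranks.
sorted (value, group, rank): (11,G2,1.5), (11,G3,1.5), (12,G2,3), (15,G1,4), (16,G3,5), (17,G3,6), (19,G4,7), (20,G4,8), (21,G1,10), (21,G2,10), (21,G3,10), (23,G1,12.5), (23,G3,12.5), (24,G2,14.5), (24,G4,14.5), (30,G4,16), (31,G4,17)
Step 2: Sum ranks within each group.
R_1 = 26.5 (n_1 = 3)
R_2 = 29 (n_2 = 4)
R_3 = 35 (n_3 = 5)
R_4 = 62.5 (n_4 = 5)
Step 3: H = 12/(N(N+1)) * sum(R_i^2/n_i) - 3(N+1)
     = 12/(17*18) * (26.5^2/3 + 29^2/4 + 35^2/5 + 62.5^2/5) - 3*18
     = 0.039216 * 1470.58 - 54
     = 3.669935.
Step 4: Ties present; correction factor C = 1 - 42/(17^3 - 17) = 0.991422. Corrected H = 3.669935 / 0.991422 = 3.701689.
Step 5: Under H0, H ~ chi^2(3); p-value = 0.295530.
Step 6: alpha = 0.1. fail to reject H0.

H = 3.7017, df = 3, p = 0.295530, fail to reject H0.


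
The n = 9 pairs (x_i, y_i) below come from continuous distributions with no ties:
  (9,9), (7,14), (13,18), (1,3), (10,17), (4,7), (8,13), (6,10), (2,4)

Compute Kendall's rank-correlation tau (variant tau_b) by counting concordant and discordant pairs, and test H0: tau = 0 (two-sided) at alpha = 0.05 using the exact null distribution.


Step 1: Enumerate the 36 unordered pairs (i,j) with i<j and classify each by sign(x_j-x_i) * sign(y_j-y_i).
  (1,2):dx=-2,dy=+5->D; (1,3):dx=+4,dy=+9->C; (1,4):dx=-8,dy=-6->C; (1,5):dx=+1,dy=+8->C
  (1,6):dx=-5,dy=-2->C; (1,7):dx=-1,dy=+4->D; (1,8):dx=-3,dy=+1->D; (1,9):dx=-7,dy=-5->C
  (2,3):dx=+6,dy=+4->C; (2,4):dx=-6,dy=-11->C; (2,5):dx=+3,dy=+3->C; (2,6):dx=-3,dy=-7->C
  (2,7):dx=+1,dy=-1->D; (2,8):dx=-1,dy=-4->C; (2,9):dx=-5,dy=-10->C; (3,4):dx=-12,dy=-15->C
  (3,5):dx=-3,dy=-1->C; (3,6):dx=-9,dy=-11->C; (3,7):dx=-5,dy=-5->C; (3,8):dx=-7,dy=-8->C
  (3,9):dx=-11,dy=-14->C; (4,5):dx=+9,dy=+14->C; (4,6):dx=+3,dy=+4->C; (4,7):dx=+7,dy=+10->C
  (4,8):dx=+5,dy=+7->C; (4,9):dx=+1,dy=+1->C; (5,6):dx=-6,dy=-10->C; (5,7):dx=-2,dy=-4->C
  (5,8):dx=-4,dy=-7->C; (5,9):dx=-8,dy=-13->C; (6,7):dx=+4,dy=+6->C; (6,8):dx=+2,dy=+3->C
  (6,9):dx=-2,dy=-3->C; (7,8):dx=-2,dy=-3->C; (7,9):dx=-6,dy=-9->C; (8,9):dx=-4,dy=-6->C
Step 2: C = 32, D = 4, total pairs = 36.
Step 3: tau = (C - D)/(n(n-1)/2) = (32 - 4)/36 = 0.777778.
Step 4: Exact two-sided p-value (enumerate n! = 362880 permutations of y under H0): p = 0.002425.
Step 5: alpha = 0.05. reject H0.

tau_b = 0.7778 (C=32, D=4), p = 0.002425, reject H0.


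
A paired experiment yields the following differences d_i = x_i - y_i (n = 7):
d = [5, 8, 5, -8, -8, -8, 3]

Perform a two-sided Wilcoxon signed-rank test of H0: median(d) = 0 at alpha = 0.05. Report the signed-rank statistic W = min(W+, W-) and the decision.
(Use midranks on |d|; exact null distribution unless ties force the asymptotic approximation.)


Step 1: Drop any zero differences (none here) and take |d_i|.
|d| = [5, 8, 5, 8, 8, 8, 3]
Step 2: Midrank |d_i| (ties get averaged ranks).
ranks: |5|->2.5, |8|->5.5, |5|->2.5, |8|->5.5, |8|->5.5, |8|->5.5, |3|->1
Step 3: Attach original signs; sum ranks with positive sign and with negative sign.
W+ = 2.5 + 5.5 + 2.5 + 1 = 11.5
W- = 5.5 + 5.5 + 5.5 = 16.5
(Check: W+ + W- = 28 should equal n(n+1)/2 = 28.)
Step 4: Test statistic W = min(W+, W-) = 11.5.
Step 5: Ties in |d|, so use the tie-corrected normal approximation.
        E[W] = n(n+1)/4 = 7*8/4 = 14.
        Tie groups: |d|=5 (t=2), |d|=8 (t=4); sum(t^3 - t) = 66.
        Var[W] = n(n+1)(2n+1)/24 - sum(t^3-t)/48 = 840/24 - 66/48 = 33.625.
        z = (W - E[W]) / sqrt(Var[W]) = (11.5 - 14) / 5.7987 = -0.4311.
        Two-sided p = 2*Phi(z) = 0.666373.
Step 6: alpha = 0.05. fail to reject H0.

W+ = 11.5, W- = 16.5, W = min = 11.5, p = 0.666373, fail to reject H0.


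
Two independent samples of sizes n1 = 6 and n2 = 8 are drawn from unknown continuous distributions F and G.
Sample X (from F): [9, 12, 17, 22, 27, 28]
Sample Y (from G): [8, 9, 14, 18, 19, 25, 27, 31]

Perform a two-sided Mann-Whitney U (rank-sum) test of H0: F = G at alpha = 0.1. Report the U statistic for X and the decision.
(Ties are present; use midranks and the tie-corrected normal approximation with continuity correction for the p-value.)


Step 1: Combine and sort all 14 observations; assign midranks.
sorted (value, group): (8,Y), (9,X), (9,Y), (12,X), (14,Y), (17,X), (18,Y), (19,Y), (22,X), (25,Y), (27,X), (27,Y), (28,X), (31,Y)
ranks: 8->1, 9->2.5, 9->2.5, 12->4, 14->5, 17->6, 18->7, 19->8, 22->9, 25->10, 27->11.5, 27->11.5, 28->13, 31->14
Step 2: Rank sum for X: R1 = 2.5 + 4 + 6 + 9 + 11.5 + 13 = 46.
Step 3: U_X = R1 - n1(n1+1)/2 = 46 - 6*7/2 = 46 - 21 = 25.
       U_Y = n1*n2 - U_X = 48 - 25 = 23.
Step 4: Ties are present, so use the tie-corrected normal approximation (with continuity correction) for the p-value.
Step 5: p-value = 0.948419; compare to alpha = 0.1. fail to reject H0.

U_X = 25, p = 0.948419, fail to reject H0 at alpha = 0.1.


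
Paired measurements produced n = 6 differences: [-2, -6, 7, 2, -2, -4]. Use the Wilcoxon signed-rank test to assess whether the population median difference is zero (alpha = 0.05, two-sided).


Step 1: Drop any zero differences (none here) and take |d_i|.
|d| = [2, 6, 7, 2, 2, 4]
Step 2: Midrank |d_i| (ties get averaged ranks).
ranks: |2|->2, |6|->5, |7|->6, |2|->2, |2|->2, |4|->4
Step 3: Attach original signs; sum ranks with positive sign and with negative sign.
W+ = 6 + 2 = 8
W- = 2 + 5 + 2 + 4 = 13
(Check: W+ + W- = 21 should equal n(n+1)/2 = 21.)
Step 4: Test statistic W = min(W+, W-) = 8.
Step 5: Ties in |d|, so use the tie-corrected normal approximation.
        E[W] = n(n+1)/4 = 6*7/4 = 10.5.
        Tie groups: |d|=2 (t=3); sum(t^3 - t) = 24.
        Var[W] = n(n+1)(2n+1)/24 - sum(t^3-t)/48 = 546/24 - 24/48 = 22.25.
        z = (W - E[W]) / sqrt(Var[W]) = (8 - 10.5) / 4.7170 = -0.5300.
        Two-sided p = 2*Phi(z) = 0.596113.
Step 6: alpha = 0.05. fail to reject H0.

W+ = 8, W- = 13, W = min = 8, p = 0.596113, fail to reject H0.


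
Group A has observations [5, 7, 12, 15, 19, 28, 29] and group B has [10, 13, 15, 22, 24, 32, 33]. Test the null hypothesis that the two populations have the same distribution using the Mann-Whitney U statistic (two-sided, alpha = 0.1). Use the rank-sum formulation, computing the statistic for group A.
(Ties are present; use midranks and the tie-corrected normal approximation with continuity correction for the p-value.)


Step 1: Combine and sort all 14 observations; assign midranks.
sorted (value, group): (5,X), (7,X), (10,Y), (12,X), (13,Y), (15,X), (15,Y), (19,X), (22,Y), (24,Y), (28,X), (29,X), (32,Y), (33,Y)
ranks: 5->1, 7->2, 10->3, 12->4, 13->5, 15->6.5, 15->6.5, 19->8, 22->9, 24->10, 28->11, 29->12, 32->13, 33->14
Step 2: Rank sum for X: R1 = 1 + 2 + 4 + 6.5 + 8 + 11 + 12 = 44.5.
Step 3: U_X = R1 - n1(n1+1)/2 = 44.5 - 7*8/2 = 44.5 - 28 = 16.5.
       U_Y = n1*n2 - U_X = 49 - 16.5 = 32.5.
Step 4: Ties are present, so use the tie-corrected normal approximation (with continuity correction) for the p-value.
Step 5: p-value = 0.337373; compare to alpha = 0.1. fail to reject H0.

U_X = 16.5, p = 0.337373, fail to reject H0 at alpha = 0.1.


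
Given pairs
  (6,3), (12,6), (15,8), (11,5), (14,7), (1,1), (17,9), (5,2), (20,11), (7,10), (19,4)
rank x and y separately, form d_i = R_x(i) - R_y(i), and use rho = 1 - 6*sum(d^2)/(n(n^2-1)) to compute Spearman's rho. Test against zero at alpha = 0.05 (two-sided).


Step 1: Rank x and y separately (midranks; no ties here).
rank(x): 6->3, 12->6, 15->8, 11->5, 14->7, 1->1, 17->9, 5->2, 20->11, 7->4, 19->10
rank(y): 3->3, 6->6, 8->8, 5->5, 7->7, 1->1, 9->9, 2->2, 11->11, 10->10, 4->4
Step 2: d_i = R_x(i) - R_y(i); compute d_i^2.
  (3-3)^2=0, (6-6)^2=0, (8-8)^2=0, (5-5)^2=0, (7-7)^2=0, (1-1)^2=0, (9-9)^2=0, (2-2)^2=0, (11-11)^2=0, (4-10)^2=36, (10-4)^2=36
sum(d^2) = 72.
Step 3: rho = 1 - 6*72 / (11*(11^2 - 1)) = 1 - 432/1320 = 0.672727.
Step 4: Under H0, t = rho * sqrt((n-2)/(1-rho^2)) = 2.7277 ~ t(9).
Step 5: Two-sided p-value from the t-distribution with 9 df = 0.023313.
Step 6: alpha = 0.05. reject H0.

rho = 0.6727, p = 0.023313, reject H0 at alpha = 0.05.


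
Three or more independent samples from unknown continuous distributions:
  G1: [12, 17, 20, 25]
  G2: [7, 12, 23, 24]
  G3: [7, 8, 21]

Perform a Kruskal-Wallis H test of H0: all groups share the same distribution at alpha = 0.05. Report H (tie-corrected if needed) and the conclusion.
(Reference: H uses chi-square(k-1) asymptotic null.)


Step 1: Combine all N = 11 observations and assign midranks.
sorted (value, group, rank): (7,G2,1.5), (7,G3,1.5), (8,G3,3), (12,G1,4.5), (12,G2,4.5), (17,G1,6), (20,G1,7), (21,G3,8), (23,G2,9), (24,G2,10), (25,G1,11)
Step 2: Sum ranks within each group.
R_1 = 28.5 (n_1 = 4)
R_2 = 25 (n_2 = 4)
R_3 = 12.5 (n_3 = 3)
Step 3: H = 12/(N(N+1)) * sum(R_i^2/n_i) - 3(N+1)
     = 12/(11*12) * (28.5^2/4 + 25^2/4 + 12.5^2/3) - 3*12
     = 0.090909 * 411.396 - 36
     = 1.399621.
Step 4: Ties present; correction factor C = 1 - 12/(11^3 - 11) = 0.990909. Corrected H = 1.399621 / 0.990909 = 1.412462.
Step 5: Under H0, H ~ chi^2(2); p-value = 0.493501.
Step 6: alpha = 0.05. fail to reject H0.

H = 1.4125, df = 2, p = 0.493501, fail to reject H0.


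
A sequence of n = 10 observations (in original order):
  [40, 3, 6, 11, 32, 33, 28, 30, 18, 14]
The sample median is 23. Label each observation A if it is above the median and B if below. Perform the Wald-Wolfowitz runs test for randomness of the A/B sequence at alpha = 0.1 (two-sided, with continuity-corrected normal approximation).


Step 1: Compute median = 23; label A = above, B = below.
Labels in order: ABBBAAAABB  (n_A = 5, n_B = 5)
Step 2: Count runs R = 4.
Step 3: Under H0 (random ordering), E[R] = 2*n_A*n_B/(n_A+n_B) + 1 = 2*5*5/10 + 1 = 6.0000.
        Var[R] = 2*n_A*n_B*(2*n_A*n_B - n_A - n_B) / ((n_A+n_B)^2 * (n_A+n_B-1)) = 2000/900 = 2.2222.
        SD[R] = 1.4907.
Step 4: Continuity-corrected z = (R + 0.5 - E[R]) / SD[R] = (4 + 0.5 - 6.0000) / 1.4907 = -1.0062.
Step 5: Two-sided p-value via normal approximation = 2*(1 - Phi(|z|)) = 0.314305.
Step 6: alpha = 0.1. fail to reject H0.

R = 4, z = -1.0062, p = 0.314305, fail to reject H0.


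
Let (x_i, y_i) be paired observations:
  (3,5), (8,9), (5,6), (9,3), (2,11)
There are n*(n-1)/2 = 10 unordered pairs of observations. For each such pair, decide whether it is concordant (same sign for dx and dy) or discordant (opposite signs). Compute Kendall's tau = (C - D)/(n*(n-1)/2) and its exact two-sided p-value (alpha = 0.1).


Step 1: Enumerate the 10 unordered pairs (i,j) with i<j and classify each by sign(x_j-x_i) * sign(y_j-y_i).
  (1,2):dx=+5,dy=+4->C; (1,3):dx=+2,dy=+1->C; (1,4):dx=+6,dy=-2->D; (1,5):dx=-1,dy=+6->D
  (2,3):dx=-3,dy=-3->C; (2,4):dx=+1,dy=-6->D; (2,5):dx=-6,dy=+2->D; (3,4):dx=+4,dy=-3->D
  (3,5):dx=-3,dy=+5->D; (4,5):dx=-7,dy=+8->D
Step 2: C = 3, D = 7, total pairs = 10.
Step 3: tau = (C - D)/(n(n-1)/2) = (3 - 7)/10 = -0.400000.
Step 4: Exact two-sided p-value (enumerate n! = 120 permutations of y under H0): p = 0.483333.
Step 5: alpha = 0.1. fail to reject H0.

tau_b = -0.4000 (C=3, D=7), p = 0.483333, fail to reject H0.


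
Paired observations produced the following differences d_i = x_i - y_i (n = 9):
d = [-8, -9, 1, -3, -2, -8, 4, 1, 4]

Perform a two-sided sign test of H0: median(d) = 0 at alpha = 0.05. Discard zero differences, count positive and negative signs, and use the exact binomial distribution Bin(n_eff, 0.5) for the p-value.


Step 1: Discard zero differences. Original n = 9; n_eff = number of nonzero differences = 9.
Nonzero differences (with sign): -8, -9, +1, -3, -2, -8, +4, +1, +4
Step 2: Count signs: positive = 4, negative = 5.
Step 3: Under H0: P(positive) = 0.5, so the number of positives S ~ Bin(9, 0.5).
Step 4: Two-sided exact p-value = sum of Bin(9,0.5) probabilities at or below the observed probability = 1.000000.
Step 5: alpha = 0.05. fail to reject H0.

n_eff = 9, pos = 4, neg = 5, p = 1.000000, fail to reject H0.


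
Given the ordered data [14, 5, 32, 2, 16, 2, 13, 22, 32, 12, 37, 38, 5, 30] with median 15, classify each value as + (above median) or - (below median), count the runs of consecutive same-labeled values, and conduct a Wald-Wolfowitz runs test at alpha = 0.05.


Step 1: Compute median = 15; label A = above, B = below.
Labels in order: BBABABBAABAABA  (n_A = 7, n_B = 7)
Step 2: Count runs R = 10.
Step 3: Under H0 (random ordering), E[R] = 2*n_A*n_B/(n_A+n_B) + 1 = 2*7*7/14 + 1 = 8.0000.
        Var[R] = 2*n_A*n_B*(2*n_A*n_B - n_A - n_B) / ((n_A+n_B)^2 * (n_A+n_B-1)) = 8232/2548 = 3.2308.
        SD[R] = 1.7974.
Step 4: Continuity-corrected z = (R - 0.5 - E[R]) / SD[R] = (10 - 0.5 - 8.0000) / 1.7974 = 0.8345.
Step 5: Two-sided p-value via normal approximation = 2*(1 - Phi(|z|)) = 0.403986.
Step 6: alpha = 0.05. fail to reject H0.

R = 10, z = 0.8345, p = 0.403986, fail to reject H0.


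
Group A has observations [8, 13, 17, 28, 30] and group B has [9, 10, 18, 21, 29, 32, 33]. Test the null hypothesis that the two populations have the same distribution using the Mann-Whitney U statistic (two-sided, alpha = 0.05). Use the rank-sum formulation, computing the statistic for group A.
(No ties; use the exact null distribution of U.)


Step 1: Combine and sort all 12 observations; assign midranks.
sorted (value, group): (8,X), (9,Y), (10,Y), (13,X), (17,X), (18,Y), (21,Y), (28,X), (29,Y), (30,X), (32,Y), (33,Y)
ranks: 8->1, 9->2, 10->3, 13->4, 17->5, 18->6, 21->7, 28->8, 29->9, 30->10, 32->11, 33->12
Step 2: Rank sum for X: R1 = 1 + 4 + 5 + 8 + 10 = 28.
Step 3: U_X = R1 - n1(n1+1)/2 = 28 - 5*6/2 = 28 - 15 = 13.
       U_Y = n1*n2 - U_X = 35 - 13 = 22.
Step 4: No ties, so the exact null distribution of U (based on enumerating the C(12,5) = 792 equally likely rank assignments) gives the two-sided p-value.
Step 5: p-value = 0.530303; compare to alpha = 0.05. fail to reject H0.

U_X = 13, p = 0.530303, fail to reject H0 at alpha = 0.05.


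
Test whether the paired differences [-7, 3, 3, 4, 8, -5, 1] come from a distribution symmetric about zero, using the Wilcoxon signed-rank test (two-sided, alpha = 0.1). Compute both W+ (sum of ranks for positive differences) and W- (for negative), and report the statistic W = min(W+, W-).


Step 1: Drop any zero differences (none here) and take |d_i|.
|d| = [7, 3, 3, 4, 8, 5, 1]
Step 2: Midrank |d_i| (ties get averaged ranks).
ranks: |7|->6, |3|->2.5, |3|->2.5, |4|->4, |8|->7, |5|->5, |1|->1
Step 3: Attach original signs; sum ranks with positive sign and with negative sign.
W+ = 2.5 + 2.5 + 4 + 7 + 1 = 17
W- = 6 + 5 = 11
(Check: W+ + W- = 28 should equal n(n+1)/2 = 28.)
Step 4: Test statistic W = min(W+, W-) = 11.
Step 5: Ties in |d|, so use the tie-corrected normal approximation.
        E[W] = n(n+1)/4 = 7*8/4 = 14.
        Tie groups: |d|=3 (t=2); sum(t^3 - t) = 6.
        Var[W] = n(n+1)(2n+1)/24 - sum(t^3-t)/48 = 840/24 - 6/48 = 34.875.
        z = (W - E[W]) / sqrt(Var[W]) = (11 - 14) / 5.9055 = -0.5080.
        Two-sided p = 2*Phi(z) = 0.611453.
Step 6: alpha = 0.1. fail to reject H0.

W+ = 17, W- = 11, W = min = 11, p = 0.611453, fail to reject H0.
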